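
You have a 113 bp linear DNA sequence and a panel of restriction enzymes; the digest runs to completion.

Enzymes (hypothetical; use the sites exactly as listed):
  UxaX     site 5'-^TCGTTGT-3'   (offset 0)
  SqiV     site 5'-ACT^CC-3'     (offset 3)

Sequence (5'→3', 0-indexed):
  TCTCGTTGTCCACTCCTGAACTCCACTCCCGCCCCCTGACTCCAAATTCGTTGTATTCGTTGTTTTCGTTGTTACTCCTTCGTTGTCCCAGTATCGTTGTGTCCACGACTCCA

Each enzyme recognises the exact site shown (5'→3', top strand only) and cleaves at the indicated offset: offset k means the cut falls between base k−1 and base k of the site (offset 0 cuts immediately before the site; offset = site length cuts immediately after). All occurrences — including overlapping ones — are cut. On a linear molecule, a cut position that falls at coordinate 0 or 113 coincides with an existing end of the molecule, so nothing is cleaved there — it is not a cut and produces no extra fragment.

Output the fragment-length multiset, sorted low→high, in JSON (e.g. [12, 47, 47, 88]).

[2,3,3,5,6,8,9,9,11,12,14,14,17]

Per-enzyme occurrences:
  UxaX (TCGTTGT, off=0): starts [2, 47, 56, 65, 79, 93] → cuts [2, 47, 56, 65, 79, 93]
  SqiV (ACTCC, off=3): starts [11, 19, 24, 38, 73, 107] → cuts [14, 22, 27, 41, 76, 110]

Pooled cuts: [2, 14, 22, 27, 41, 47, 56, 65, 76, 79, 93, 110]

Fragments:
  [0,2): 2 bp
  [2,14): 12 bp
  [14,22): 8 bp
  [22,27): 5 bp
  [27,41): 14 bp
  [41,47): 6 bp
  [47,56): 9 bp
  [56,65): 9 bp
  [65,76): 11 bp
  [76,79): 3 bp
  [79,93): 14 bp
  [93,110): 17 bp
  [110,113): 3 bp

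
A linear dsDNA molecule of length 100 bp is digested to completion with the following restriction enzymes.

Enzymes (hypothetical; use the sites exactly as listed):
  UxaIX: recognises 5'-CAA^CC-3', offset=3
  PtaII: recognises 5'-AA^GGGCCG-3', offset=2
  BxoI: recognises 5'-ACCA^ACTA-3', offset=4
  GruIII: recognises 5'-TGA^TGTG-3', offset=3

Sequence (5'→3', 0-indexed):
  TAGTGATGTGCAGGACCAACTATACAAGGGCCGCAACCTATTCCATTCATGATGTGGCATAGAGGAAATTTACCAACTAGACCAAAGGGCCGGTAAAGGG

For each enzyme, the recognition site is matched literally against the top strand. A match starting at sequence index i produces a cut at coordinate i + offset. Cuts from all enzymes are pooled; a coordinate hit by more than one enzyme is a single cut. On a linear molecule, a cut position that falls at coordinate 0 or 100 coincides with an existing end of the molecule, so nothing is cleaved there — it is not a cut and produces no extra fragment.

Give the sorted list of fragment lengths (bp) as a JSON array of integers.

Scan for sites:
  UxaIX (CAACC, off=3): starts [33] → cuts [36]
  PtaII (AAGGGCCG, off=2): starts [25, 84] → cuts [27, 86]
  BxoI (ACCAACTA, off=4): starts [14, 71] → cuts [18, 75]
  GruIII (TGATGTG, off=3): starts [3, 49] → cuts [6, 52]

All cut coordinates (distinct, sorted): [6, 18, 27, 36, 52, 75, 86]

Fragments:
  [0,6): 6 bp
  [6,18): 12 bp
  [18,27): 9 bp
  [27,36): 9 bp
  [36,52): 16 bp
  [52,75): 23 bp
  [75,86): 11 bp
  [86,100): 14 bp

[6,9,9,11,12,14,16,23]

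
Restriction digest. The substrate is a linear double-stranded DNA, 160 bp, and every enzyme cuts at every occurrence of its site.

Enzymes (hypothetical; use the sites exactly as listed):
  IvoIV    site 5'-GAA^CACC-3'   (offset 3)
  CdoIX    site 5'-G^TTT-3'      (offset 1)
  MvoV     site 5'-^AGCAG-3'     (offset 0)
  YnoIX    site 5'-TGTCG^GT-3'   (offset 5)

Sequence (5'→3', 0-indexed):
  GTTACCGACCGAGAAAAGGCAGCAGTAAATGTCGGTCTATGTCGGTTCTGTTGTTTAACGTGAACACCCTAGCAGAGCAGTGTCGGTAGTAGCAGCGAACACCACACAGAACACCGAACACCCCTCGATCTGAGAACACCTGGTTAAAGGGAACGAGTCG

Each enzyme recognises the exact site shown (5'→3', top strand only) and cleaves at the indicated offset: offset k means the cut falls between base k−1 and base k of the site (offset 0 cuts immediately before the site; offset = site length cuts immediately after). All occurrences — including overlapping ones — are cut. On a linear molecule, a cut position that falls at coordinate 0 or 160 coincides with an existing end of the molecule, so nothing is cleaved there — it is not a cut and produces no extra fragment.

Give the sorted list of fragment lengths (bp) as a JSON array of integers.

[5,5,6,7,9,9,10,10,11,12,14,18,20,24]

Per-enzyme occurrences:
  IvoIV GAACACC/3: at [61, 96, 108, 115, 133] ⇒ [64, 99, 111, 118, 136]
  CdoIX GTTT/1: at [52] ⇒ [53]
  MvoV AGCAG/0: at [20, 70, 75, 90] ⇒ [20, 70, 75, 90]
  YnoIX TGTCGGT/5: at [29, 39, 80] ⇒ [34, 44, 85]

All cut coordinates (distinct, sorted): [20, 34, 44, 53, 64, 70, 75, 85, 90, 99, 111, 118, 136]

Fragment lengths:
  [0,20): 20 bp
  [20,34): 14 bp
  [34,44): 10 bp
  [44,53): 9 bp
  [53,64): 11 bp
  [64,70): 6 bp
  [70,75): 5 bp
  [75,85): 10 bp
  [85,90): 5 bp
  [90,99): 9 bp
  [99,111): 12 bp
  [111,118): 7 bp
  [118,136): 18 bp
  [136,160): 24 bp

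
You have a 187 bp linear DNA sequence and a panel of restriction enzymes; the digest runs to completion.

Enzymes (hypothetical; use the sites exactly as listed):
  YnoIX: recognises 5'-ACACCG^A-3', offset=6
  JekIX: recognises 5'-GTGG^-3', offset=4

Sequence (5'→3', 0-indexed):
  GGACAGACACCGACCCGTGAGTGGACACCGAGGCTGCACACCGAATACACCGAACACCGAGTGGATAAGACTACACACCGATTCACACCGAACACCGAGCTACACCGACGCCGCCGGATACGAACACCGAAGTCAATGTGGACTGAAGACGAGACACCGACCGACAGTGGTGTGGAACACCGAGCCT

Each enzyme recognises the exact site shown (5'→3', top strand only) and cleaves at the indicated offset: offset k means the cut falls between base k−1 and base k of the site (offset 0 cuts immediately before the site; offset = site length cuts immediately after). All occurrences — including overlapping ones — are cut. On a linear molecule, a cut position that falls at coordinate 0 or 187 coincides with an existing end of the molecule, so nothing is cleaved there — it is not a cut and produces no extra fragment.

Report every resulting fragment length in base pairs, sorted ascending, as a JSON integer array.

[5,5,5,6,7,7,7,9,10,10,11,12,12,12,13,16,18,22]

Per-enzyme occurrences:
  YnoIX (ACACCGA, off=6): starts [6, 24, 37, 46, 53, 74, 84, 91, 101, 123, 153, 176] → cuts [12, 30, 43, 52, 59, 80, 90, 97, 107, 129, 159, 182]
  JekIX (GTGG, off=4): starts [20, 60, 137, 166, 171] → cuts [24, 64, 141, 170, 175]

Pooled cuts: [12, 24, 30, 43, 52, 59, 64, 80, 90, 97, 107, 129, 141, 159, 170, 175, 182]

Fragments:
  [0,12): 12 bp
  [12,24): 12 bp
  [24,30): 6 bp
  [30,43): 13 bp
  [43,52): 9 bp
  [52,59): 7 bp
  [59,64): 5 bp
  [64,80): 16 bp
  [80,90): 10 bp
  [90,97): 7 bp
  [97,107): 10 bp
  [107,129): 22 bp
  [129,141): 12 bp
  [141,159): 18 bp
  [159,170): 11 bp
  [170,175): 5 bp
  [175,182): 7 bp
  [182,187): 5 bp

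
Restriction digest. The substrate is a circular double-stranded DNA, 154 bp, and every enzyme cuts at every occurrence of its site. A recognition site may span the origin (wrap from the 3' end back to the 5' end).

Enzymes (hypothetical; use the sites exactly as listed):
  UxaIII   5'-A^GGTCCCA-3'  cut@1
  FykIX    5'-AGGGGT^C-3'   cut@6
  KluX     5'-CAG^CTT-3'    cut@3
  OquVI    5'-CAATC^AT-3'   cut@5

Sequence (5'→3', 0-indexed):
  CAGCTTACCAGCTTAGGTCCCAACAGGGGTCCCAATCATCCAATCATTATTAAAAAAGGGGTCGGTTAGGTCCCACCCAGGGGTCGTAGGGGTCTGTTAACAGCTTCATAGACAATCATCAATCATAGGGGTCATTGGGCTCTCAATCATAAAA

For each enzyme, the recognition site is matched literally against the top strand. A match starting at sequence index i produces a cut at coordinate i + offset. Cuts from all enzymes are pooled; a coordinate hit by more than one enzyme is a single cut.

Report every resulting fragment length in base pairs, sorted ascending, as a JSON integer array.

[4,6,7,7,8,8,8,9,9,10,14,15,16,16,17]

Site scan:
  UxaIII (AGGTCCCA, off=1): starts [14, 67] → cuts [15, 68]
  FykIX (AGGGGTC, off=6): starts [24, 56, 78, 87, 126] → cuts [30, 62, 84, 93, 132]
  KluX (CAGCTT, off=3): starts [0, 8, 100] → cuts [3, 11, 103]
  OquVI (CAATCAT, off=5): starts [32, 40, 112, 119, 143] → cuts [37, 45, 117, 124, 148]

All cut coordinates (distinct, sorted): [3, 11, 15, 30, 37, 45, 62, 68, 84, 93, 103, 117, 124, 132, 148]

Fragment lengths:
  3→11: 8 bp
  11→15: 4 bp
  15→30: 15 bp
  30→37: 7 bp
  37→45: 8 bp
  45→62: 17 bp
  62→68: 6 bp
  68→84: 16 bp
  84→93: 9 bp
  93→103: 10 bp
  103→117: 14 bp
  117→124: 7 bp
  124→132: 8 bp
  132→148: 16 bp
  148→3 (wrap): 154-148+3 = 9 bp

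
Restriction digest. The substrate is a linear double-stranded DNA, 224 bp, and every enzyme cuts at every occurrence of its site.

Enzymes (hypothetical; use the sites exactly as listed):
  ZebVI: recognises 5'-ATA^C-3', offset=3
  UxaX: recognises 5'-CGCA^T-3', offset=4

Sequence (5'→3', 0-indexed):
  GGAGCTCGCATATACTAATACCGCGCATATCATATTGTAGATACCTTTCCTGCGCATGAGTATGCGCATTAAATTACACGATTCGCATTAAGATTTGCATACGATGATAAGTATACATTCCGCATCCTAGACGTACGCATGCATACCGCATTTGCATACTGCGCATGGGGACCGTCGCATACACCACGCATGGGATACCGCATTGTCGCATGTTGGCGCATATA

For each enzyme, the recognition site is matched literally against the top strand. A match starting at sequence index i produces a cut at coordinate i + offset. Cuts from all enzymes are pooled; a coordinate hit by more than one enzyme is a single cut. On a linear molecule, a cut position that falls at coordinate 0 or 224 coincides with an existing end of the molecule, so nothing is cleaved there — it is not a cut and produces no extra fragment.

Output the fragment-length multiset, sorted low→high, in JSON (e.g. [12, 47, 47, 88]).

[2,4,4,5,5,6,6,7,7,7,8,8,9,9,10,10,12,13,14,14,14,15,16,19]

Scan for sites:
  ZebVI ATAC/3: at [11, 17, 40, 98, 112, 142, 155, 178, 194] ⇒ [14, 20, 43, 101, 115, 145, 158, 181, 197]
  UxaX CGCAT/4: at [6, 23, 52, 64, 83, 120, 135, 146, 161, 175, 186, 198, 206, 216] ⇒ [10, 27, 56, 68, 87, 124, 139, 150, 165, 179, 190, 202, 210, 220]

All cut coordinates (distinct, sorted): [10, 14, 20, 27, 43, 56, 68, 87, 101, 115, 124, 139, 145, 150, 158, 165, 179, 181, 190, 197, 202, 210, 220]

Fragments:
  [0,10): 10 bp
  [10,14): 4 bp
  [14,20): 6 bp
  [20,27): 7 bp
  [27,43): 16 bp
  [43,56): 13 bp
  [56,68): 12 bp
  [68,87): 19 bp
  [87,101): 14 bp
  [101,115): 14 bp
  [115,124): 9 bp
  [124,139): 15 bp
  [139,145): 6 bp
  [145,150): 5 bp
  [150,158): 8 bp
  [158,165): 7 bp
  [165,179): 14 bp
  [179,181): 2 bp
  [181,190): 9 bp
  [190,197): 7 bp
  [197,202): 5 bp
  [202,210): 8 bp
  [210,220): 10 bp
  [220,224): 4 bp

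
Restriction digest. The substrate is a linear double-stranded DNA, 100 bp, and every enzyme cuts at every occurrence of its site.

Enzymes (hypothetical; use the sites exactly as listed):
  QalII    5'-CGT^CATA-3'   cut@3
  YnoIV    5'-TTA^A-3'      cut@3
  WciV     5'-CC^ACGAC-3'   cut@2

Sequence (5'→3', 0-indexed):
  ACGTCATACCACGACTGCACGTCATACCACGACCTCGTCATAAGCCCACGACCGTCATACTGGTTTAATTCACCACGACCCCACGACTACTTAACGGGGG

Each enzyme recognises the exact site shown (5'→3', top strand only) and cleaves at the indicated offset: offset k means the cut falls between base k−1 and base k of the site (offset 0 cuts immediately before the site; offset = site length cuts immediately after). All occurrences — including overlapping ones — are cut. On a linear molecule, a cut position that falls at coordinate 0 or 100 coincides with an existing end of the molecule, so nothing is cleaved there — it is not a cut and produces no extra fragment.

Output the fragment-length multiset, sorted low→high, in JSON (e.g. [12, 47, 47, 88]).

Scan for sites:
  QalII CGTCATA/3: at [1, 19, 35, 52] ⇒ [4, 22, 38, 55]
  YnoIV TTAA/3: at [64, 90] ⇒ [67, 93]
  WciV CCACGAC/2: at [8, 26, 45, 72, 80] ⇒ [10, 28, 47, 74, 82]

Pooled cuts: [4, 10, 22, 28, 38, 47, 55, 67, 74, 82, 93]

Fragments:
  [0,4): 4 bp
  [4,10): 6 bp
  [10,22): 12 bp
  [22,28): 6 bp
  [28,38): 10 bp
  [38,47): 9 bp
  [47,55): 8 bp
  [55,67): 12 bp
  [67,74): 7 bp
  [74,82): 8 bp
  [82,93): 11 bp
  [93,100): 7 bp

[4,6,6,7,7,8,8,9,10,11,12,12]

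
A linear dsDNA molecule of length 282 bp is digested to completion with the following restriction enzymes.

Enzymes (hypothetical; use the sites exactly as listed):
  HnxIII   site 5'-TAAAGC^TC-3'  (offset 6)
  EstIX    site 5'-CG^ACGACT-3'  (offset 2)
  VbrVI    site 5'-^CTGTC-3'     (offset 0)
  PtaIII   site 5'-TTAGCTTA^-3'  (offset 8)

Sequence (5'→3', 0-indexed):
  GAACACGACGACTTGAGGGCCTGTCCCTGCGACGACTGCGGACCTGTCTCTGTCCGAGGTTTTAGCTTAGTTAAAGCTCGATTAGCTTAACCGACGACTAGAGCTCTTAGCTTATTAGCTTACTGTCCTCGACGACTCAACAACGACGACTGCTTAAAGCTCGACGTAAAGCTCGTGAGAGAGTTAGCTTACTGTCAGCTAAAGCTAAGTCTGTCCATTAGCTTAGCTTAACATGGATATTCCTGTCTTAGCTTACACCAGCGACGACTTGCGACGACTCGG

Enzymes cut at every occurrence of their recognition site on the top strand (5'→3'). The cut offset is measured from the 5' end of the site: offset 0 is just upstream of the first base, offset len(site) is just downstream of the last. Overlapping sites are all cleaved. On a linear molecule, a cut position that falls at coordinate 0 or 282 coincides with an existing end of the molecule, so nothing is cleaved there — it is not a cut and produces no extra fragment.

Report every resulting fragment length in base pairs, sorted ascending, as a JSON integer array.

Scan for sites:
  HnxIII TAAAGCTC/6: at [71, 154, 166] ⇒ [77, 160, 172]
  EstIX CGACGACT/2: at [5, 29, 91, 129, 143, 261, 271] ⇒ [7, 31, 93, 131, 145, 263, 273]
  VbrVI CTGTC/0: at [20, 43, 49, 122, 191, 210, 242] ⇒ [20, 43, 49, 122, 191, 210, 242]
  PtaIII TTAGCTTA/8: at [61, 81, 106, 114, 183, 217, 222, 247] ⇒ [69, 89, 114, 122, 191, 225, 230, 255]

All cut coordinates (distinct, sorted): [7, 20, 31, 43, 49, 69, 77, 89, 93, 114, 122, 131, 145, 160, 172, 191, 210, 225, 230, 242, 255, 263, 273]

Fragments:
  [0,7): 7 bp
  [7,20): 13 bp
  [20,31): 11 bp
  [31,43): 12 bp
  [43,49): 6 bp
  [49,69): 20 bp
  [69,77): 8 bp
  [77,89): 12 bp
  [89,93): 4 bp
  [93,114): 21 bp
  [114,122): 8 bp
  [122,131): 9 bp
  [131,145): 14 bp
  [145,160): 15 bp
  [160,172): 12 bp
  [172,191): 19 bp
  [191,210): 19 bp
  [210,225): 15 bp
  [225,230): 5 bp
  [230,242): 12 bp
  [242,255): 13 bp
  [255,263): 8 bp
  [263,273): 10 bp
  [273,282): 9 bp

[4,5,6,7,8,8,8,9,9,10,11,12,12,12,12,13,13,14,15,15,19,19,20,21]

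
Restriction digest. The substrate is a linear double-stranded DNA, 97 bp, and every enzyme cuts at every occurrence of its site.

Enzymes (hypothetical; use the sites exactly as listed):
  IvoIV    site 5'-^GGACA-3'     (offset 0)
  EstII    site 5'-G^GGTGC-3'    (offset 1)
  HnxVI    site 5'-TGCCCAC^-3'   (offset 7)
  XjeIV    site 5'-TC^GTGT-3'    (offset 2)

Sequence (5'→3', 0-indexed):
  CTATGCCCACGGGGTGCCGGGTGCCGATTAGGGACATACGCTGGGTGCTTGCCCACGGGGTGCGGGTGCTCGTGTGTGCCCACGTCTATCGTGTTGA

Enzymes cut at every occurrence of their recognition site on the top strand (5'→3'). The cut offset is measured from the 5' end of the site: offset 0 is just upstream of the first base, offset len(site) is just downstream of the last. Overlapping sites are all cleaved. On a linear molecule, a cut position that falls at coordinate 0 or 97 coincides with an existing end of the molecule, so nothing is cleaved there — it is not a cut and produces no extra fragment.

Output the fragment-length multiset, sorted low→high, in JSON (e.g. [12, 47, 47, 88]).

Site scan:
  IvoIV GGACA/0: at [31] ⇒ [31]
  EstII GGGTGC/1: at [11, 18, 42, 57, 63] ⇒ [12, 19, 43, 58, 64]
  HnxVI TGCCCAC/7: at [3, 49, 76] ⇒ [10, 56, 83]
  XjeIV TCGTGT/2: at [69, 88] ⇒ [71, 90]

Pooled cuts: [10, 12, 19, 31, 43, 56, 58, 64, 71, 83, 90]

Fragment lengths:
  [0,10): 10 bp
  [10,12): 2 bp
  [12,19): 7 bp
  [19,31): 12 bp
  [31,43): 12 bp
  [43,56): 13 bp
  [56,58): 2 bp
  [58,64): 6 bp
  [64,71): 7 bp
  [71,83): 12 bp
  [83,90): 7 bp
  [90,97): 7 bp

[2,2,6,7,7,7,7,10,12,12,12,13]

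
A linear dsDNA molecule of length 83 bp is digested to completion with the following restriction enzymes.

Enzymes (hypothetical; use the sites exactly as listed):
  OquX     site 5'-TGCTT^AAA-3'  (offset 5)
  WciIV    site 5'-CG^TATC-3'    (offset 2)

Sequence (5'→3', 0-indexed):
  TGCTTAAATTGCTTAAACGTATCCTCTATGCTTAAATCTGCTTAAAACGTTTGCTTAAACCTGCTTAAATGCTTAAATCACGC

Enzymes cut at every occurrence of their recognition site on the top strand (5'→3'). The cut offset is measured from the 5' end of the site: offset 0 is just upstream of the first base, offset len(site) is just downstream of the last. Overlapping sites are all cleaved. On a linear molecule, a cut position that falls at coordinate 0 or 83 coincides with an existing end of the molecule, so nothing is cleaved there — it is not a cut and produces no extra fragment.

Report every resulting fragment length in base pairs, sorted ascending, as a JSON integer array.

[5,5,8,9,9,10,10,13,14]

Site scan:
  OquX (TGCTTAAA, off=5): starts [0, 9, 28, 38, 51, 61, 69] → cuts [5, 14, 33, 43, 56, 66, 74]
  WciIV (CGTATC, off=2): starts [17] → cuts [19]

Pooled cuts: [5, 14, 19, 33, 43, 56, 66, 74]

Fragment lengths:
  [0,5): 5 bp
  [5,14): 9 bp
  [14,19): 5 bp
  [19,33): 14 bp
  [33,43): 10 bp
  [43,56): 13 bp
  [56,66): 10 bp
  [66,74): 8 bp
  [74,83): 9 bp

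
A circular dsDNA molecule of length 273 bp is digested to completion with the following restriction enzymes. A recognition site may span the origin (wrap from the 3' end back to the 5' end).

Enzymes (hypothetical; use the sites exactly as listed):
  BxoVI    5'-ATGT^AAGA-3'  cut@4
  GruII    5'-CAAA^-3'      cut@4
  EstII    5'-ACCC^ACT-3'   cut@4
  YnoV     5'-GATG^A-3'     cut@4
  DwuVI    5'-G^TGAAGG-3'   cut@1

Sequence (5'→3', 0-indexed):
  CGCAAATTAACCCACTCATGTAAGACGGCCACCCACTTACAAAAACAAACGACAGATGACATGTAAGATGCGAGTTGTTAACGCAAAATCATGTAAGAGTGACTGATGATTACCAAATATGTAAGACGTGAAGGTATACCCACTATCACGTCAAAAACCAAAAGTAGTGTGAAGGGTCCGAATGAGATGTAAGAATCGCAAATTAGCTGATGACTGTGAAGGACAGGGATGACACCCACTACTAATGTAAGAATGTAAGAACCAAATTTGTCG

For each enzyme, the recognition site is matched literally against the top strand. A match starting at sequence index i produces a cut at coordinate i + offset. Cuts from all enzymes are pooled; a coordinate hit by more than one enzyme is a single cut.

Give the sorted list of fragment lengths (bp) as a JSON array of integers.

Per-enzyme occurrences:
  BxoVI (ATGTAAGA, off=4): starts [17, 60, 90, 118, 186, 244, 252] → cuts [21, 64, 94, 122, 190, 248, 256]
  GruII (CAAA, off=4): starts [2, 39, 45, 83, 113, 151, 158, 198, 262] → cuts [6, 43, 49, 87, 117, 155, 162, 202, 266]
  EstII (ACCCACT, off=4): starts [9, 30, 137, 233] → cuts [13, 34, 141, 237]
  YnoV (GATGA, off=4): starts [54, 104, 208, 227] → cuts [58, 108, 212, 231]
  DwuVI (GTGAAGG, off=1): starts [127, 168, 215] → cuts [128, 169, 216]

All cut coordinates (distinct, sorted): [6, 13, 21, 34, 43, 49, 58, 64, 87, 94, 108, 117, 122, 128, 141, 155, 162, 169, 190, 202, 212, 216, 231, 237, 248, 256, 266]

Fragment lengths:
  6→13: 7 bp
  13→21: 8 bp
  21→34: 13 bp
  34→43: 9 bp
  43→49: 6 bp
  49→58: 9 bp
  58→64: 6 bp
  64→87: 23 bp
  87→94: 7 bp
  94→108: 14 bp
  108→117: 9 bp
  117→122: 5 bp
  122→128: 6 bp
  128→141: 13 bp
  141→155: 14 bp
  155→162: 7 bp
  162→169: 7 bp
  169→190: 21 bp
  190→202: 12 bp
  202→212: 10 bp
  212→216: 4 bp
  216→231: 15 bp
  231→237: 6 bp
  237→248: 11 bp
  248→256: 8 bp
  256→266: 10 bp
  266→6 (wrap): 273-266+6 = 13 bp

[4,5,6,6,6,6,7,7,7,7,8,8,9,9,9,10,10,11,12,13,13,13,14,14,15,21,23]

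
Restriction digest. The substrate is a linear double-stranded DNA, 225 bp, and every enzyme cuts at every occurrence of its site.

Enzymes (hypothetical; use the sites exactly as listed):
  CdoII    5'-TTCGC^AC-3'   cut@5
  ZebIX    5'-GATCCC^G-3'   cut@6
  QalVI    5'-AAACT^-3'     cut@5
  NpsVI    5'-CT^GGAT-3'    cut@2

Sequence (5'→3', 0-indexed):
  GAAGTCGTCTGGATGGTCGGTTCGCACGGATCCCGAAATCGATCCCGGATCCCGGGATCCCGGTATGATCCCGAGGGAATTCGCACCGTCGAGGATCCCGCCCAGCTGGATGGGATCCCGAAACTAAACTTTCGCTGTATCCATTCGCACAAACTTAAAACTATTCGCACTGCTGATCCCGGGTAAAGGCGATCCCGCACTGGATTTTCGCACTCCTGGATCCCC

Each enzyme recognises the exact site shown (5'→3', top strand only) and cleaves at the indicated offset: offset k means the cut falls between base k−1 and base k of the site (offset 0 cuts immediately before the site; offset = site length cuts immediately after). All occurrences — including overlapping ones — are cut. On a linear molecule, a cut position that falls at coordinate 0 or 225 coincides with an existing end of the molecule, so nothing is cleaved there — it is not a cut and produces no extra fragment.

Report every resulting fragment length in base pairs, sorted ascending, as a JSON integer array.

[5,5,6,6,6,7,7,7,8,8,8,9,10,10,11,12,12,12,12,15,15,16,18]

Per-enzyme occurrences:
  CdoII TTCGCAC/5: at [20, 79, 143, 163, 206] ⇒ [25, 84, 148, 168, 211]
  ZebIX GATCCCG/6: at [28, 40, 47, 55, 66, 93, 113, 174, 190] ⇒ [34, 46, 53, 61, 72, 99, 119, 180, 196]
  QalVI AAACT/5: at [120, 125, 150, 157] ⇒ [125, 130, 155, 162]
  NpsVI CTGGAT/2: at [8, 105, 199, 215] ⇒ [10, 107, 201, 217]

Pooled cuts: [10, 25, 34, 46, 53, 61, 72, 84, 99, 107, 119, 125, 130, 148, 155, 162, 168, 180, 196, 201, 211, 217]

Fragments:
  [0,10): 10 bp
  [10,25): 15 bp
  [25,34): 9 bp
  [34,46): 12 bp
  [46,53): 7 bp
  [53,61): 8 bp
  [61,72): 11 bp
  [72,84): 12 bp
  [84,99): 15 bp
  [99,107): 8 bp
  [107,119): 12 bp
  [119,125): 6 bp
  [125,130): 5 bp
  [130,148): 18 bp
  [148,155): 7 bp
  [155,162): 7 bp
  [162,168): 6 bp
  [168,180): 12 bp
  [180,196): 16 bp
  [196,201): 5 bp
  [201,211): 10 bp
  [211,217): 6 bp
  [217,225): 8 bp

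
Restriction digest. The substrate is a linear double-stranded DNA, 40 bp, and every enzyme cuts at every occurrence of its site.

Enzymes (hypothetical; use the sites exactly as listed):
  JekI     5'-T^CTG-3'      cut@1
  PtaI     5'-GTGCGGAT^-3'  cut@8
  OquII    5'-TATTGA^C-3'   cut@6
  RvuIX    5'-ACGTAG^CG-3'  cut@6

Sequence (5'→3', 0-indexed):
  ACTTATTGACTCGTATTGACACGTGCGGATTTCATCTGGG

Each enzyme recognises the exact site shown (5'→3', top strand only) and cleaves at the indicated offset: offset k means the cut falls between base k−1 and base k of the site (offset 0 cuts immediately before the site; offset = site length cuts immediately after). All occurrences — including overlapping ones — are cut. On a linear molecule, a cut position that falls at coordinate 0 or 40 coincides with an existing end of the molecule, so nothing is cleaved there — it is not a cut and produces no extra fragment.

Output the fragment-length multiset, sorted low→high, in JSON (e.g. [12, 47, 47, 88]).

Per-enzyme occurrences:
  JekI (TCTG, off=1): starts [34] → cuts [35]
  PtaI (GTGCGGAT, off=8): starts [22] → cuts [30]
  OquII (TATTGAC, off=6): starts [3, 13] → cuts [9, 19]
  RvuIX (ACGTAGCG, off=6): no sites

All cut coordinates (distinct, sorted): [9, 19, 30, 35]

Fragment lengths:
  [0,9): 9 bp
  [9,19): 10 bp
  [19,30): 11 bp
  [30,35): 5 bp
  [35,40): 5 bp

[5,5,9,10,11]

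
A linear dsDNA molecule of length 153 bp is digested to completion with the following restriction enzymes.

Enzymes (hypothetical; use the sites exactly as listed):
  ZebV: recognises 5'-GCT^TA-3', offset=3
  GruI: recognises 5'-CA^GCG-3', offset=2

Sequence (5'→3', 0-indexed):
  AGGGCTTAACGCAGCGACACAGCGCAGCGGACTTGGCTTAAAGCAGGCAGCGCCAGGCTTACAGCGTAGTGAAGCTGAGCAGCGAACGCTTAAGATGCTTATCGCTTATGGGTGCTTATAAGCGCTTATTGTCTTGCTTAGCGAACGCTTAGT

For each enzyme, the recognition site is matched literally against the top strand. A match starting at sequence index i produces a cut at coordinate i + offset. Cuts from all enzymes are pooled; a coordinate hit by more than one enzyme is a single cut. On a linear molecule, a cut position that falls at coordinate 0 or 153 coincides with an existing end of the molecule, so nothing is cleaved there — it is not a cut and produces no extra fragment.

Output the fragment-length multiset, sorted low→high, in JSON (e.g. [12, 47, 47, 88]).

Scan for sites:
  ZebV GCTTA/3: at [3, 35, 56, 87, 96, 103, 113, 123, 135, 146] ⇒ [6, 38, 59, 90, 99, 106, 116, 126, 138, 149]
  GruI CAGCG/2: at [11, 19, 24, 47, 61, 79] ⇒ [13, 21, 26, 49, 63, 81]

Pooled cuts: [6, 13, 21, 26, 38, 49, 59, 63, 81, 90, 99, 106, 116, 126, 138, 149]

Fragments:
  [0,6): 6 bp
  [6,13): 7 bp
  [13,21): 8 bp
  [21,26): 5 bp
  [26,38): 12 bp
  [38,49): 11 bp
  [49,59): 10 bp
  [59,63): 4 bp
  [63,81): 18 bp
  [81,90): 9 bp
  [90,99): 9 bp
  [99,106): 7 bp
  [106,116): 10 bp
  [116,126): 10 bp
  [126,138): 12 bp
  [138,149): 11 bp
  [149,153): 4 bp

[4,4,5,6,7,7,8,9,9,10,10,10,11,11,12,12,18]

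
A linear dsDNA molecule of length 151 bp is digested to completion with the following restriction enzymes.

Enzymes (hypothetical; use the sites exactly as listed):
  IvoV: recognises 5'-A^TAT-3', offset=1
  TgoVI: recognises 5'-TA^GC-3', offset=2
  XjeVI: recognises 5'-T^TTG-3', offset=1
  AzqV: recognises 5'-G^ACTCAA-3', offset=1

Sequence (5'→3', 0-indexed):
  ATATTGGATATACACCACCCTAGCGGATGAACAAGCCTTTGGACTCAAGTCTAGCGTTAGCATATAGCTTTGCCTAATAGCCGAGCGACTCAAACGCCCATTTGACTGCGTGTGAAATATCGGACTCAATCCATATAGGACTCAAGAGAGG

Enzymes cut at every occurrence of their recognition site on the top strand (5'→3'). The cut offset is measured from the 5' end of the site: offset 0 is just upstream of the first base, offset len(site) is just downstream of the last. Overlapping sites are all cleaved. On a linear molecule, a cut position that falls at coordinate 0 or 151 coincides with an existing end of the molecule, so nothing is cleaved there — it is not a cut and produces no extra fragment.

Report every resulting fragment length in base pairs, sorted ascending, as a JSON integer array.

[1,3,3,4,4,6,6,6,7,8,10,10,11,12,14,14,16,16]

Per-enzyme occurrences:
  IvoV ATAT/1: at [0, 7, 61, 116, 132] ⇒ [1, 8, 62, 117, 133]
  TgoVI TAGC/2: at [20, 51, 57, 64, 77] ⇒ [22, 53, 59, 66, 79]
  XjeVI TTTG/1: at [37, 68, 100] ⇒ [38, 69, 101]
  AzqV GACTCAA/1: at [41, 86, 122, 138] ⇒ [42, 87, 123, 139]

All cut coordinates (distinct, sorted): [1, 8, 22, 38, 42, 53, 59, 62, 66, 69, 79, 87, 101, 117, 123, 133, 139]

Fragments:
  [0,1): 1 bp
  [1,8): 7 bp
  [8,22): 14 bp
  [22,38): 16 bp
  [38,42): 4 bp
  [42,53): 11 bp
  [53,59): 6 bp
  [59,62): 3 bp
  [62,66): 4 bp
  [66,69): 3 bp
  [69,79): 10 bp
  [79,87): 8 bp
  [87,101): 14 bp
  [101,117): 16 bp
  [117,123): 6 bp
  [123,133): 10 bp
  [133,139): 6 bp
  [139,151): 12 bp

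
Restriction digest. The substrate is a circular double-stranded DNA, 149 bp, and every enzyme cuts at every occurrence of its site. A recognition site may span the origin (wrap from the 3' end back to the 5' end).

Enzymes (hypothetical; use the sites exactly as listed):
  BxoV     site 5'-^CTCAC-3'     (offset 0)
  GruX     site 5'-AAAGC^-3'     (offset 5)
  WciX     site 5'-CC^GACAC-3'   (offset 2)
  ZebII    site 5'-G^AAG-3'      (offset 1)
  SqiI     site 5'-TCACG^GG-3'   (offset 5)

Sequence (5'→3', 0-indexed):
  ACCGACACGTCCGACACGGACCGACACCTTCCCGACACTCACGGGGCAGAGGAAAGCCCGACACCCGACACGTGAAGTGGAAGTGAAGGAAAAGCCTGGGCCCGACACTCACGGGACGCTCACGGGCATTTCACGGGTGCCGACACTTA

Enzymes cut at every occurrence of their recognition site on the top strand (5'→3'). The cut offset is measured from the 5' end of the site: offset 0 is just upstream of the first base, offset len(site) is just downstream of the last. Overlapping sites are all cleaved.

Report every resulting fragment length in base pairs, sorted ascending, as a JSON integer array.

Per-enzyme occurrences:
  BxoV (CTCAC, off=0): starts [37, 107, 118] → cuts [37, 107, 118]
  GruX (AAAGC, off=5): starts [52, 90] → cuts [57, 95]
  WciX (CCGACAC, off=2): starts [1, 10, 20, 31, 57, 64, 101, 139] → cuts [3, 12, 22, 33, 59, 66, 103, 141]
  ZebII (GAAG, off=1): starts [73, 79, 84] → cuts [74, 80, 85]
  SqiI (TCACGGG, off=5): starts [38, 108, 119, 130] → cuts [43, 113, 124, 135]

All cut coordinates (distinct, sorted): [3, 12, 22, 33, 37, 43, 57, 59, 66, 74, 80, 85, 95, 103, 107, 113, 118, 124, 135, 141]

Fragment lengths:
  3→12: 9 bp
  12→22: 10 bp
  22→33: 11 bp
  33→37: 4 bp
  37→43: 6 bp
  43→57: 14 bp
  57→59: 2 bp
  59→66: 7 bp
  66→74: 8 bp
  74→80: 6 bp
  80→85: 5 bp
  85→95: 10 bp
  95→103: 8 bp
  103→107: 4 bp
  107→113: 6 bp
  113→118: 5 bp
  118→124: 6 bp
  124→135: 11 bp
  135→141: 6 bp
  141→3 (wrap): 149-141+3 = 11 bp

[2,4,4,5,5,6,6,6,6,6,7,8,8,9,10,10,11,11,11,14]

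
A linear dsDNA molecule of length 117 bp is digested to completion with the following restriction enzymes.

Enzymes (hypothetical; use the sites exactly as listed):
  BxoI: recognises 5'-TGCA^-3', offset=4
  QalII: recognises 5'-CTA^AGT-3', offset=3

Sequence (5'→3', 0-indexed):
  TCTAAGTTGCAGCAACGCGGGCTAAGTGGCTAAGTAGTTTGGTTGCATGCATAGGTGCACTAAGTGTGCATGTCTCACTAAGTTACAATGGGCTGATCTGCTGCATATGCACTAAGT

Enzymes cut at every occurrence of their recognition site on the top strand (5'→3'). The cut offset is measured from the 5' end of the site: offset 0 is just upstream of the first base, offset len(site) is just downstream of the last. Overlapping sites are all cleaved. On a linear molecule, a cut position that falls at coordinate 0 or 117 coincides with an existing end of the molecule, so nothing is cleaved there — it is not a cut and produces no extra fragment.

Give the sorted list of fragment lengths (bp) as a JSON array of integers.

[3,3,3,4,4,6,7,8,8,8,10,13,15,25]

Site scan:
  BxoI (TGCA, off=4): starts [7, 43, 47, 55, 66, 101, 107] → cuts [11, 47, 51, 59, 70, 105, 111]
  QalII (CTAAGT, off=3): starts [1, 21, 29, 59, 77, 111] → cuts [4, 24, 32, 62, 80, 114]

All cut coordinates (distinct, sorted): [4, 11, 24, 32, 47, 51, 59, 62, 70, 80, 105, 111, 114]

Fragment lengths:
  [0,4): 4 bp
  [4,11): 7 bp
  [11,24): 13 bp
  [24,32): 8 bp
  [32,47): 15 bp
  [47,51): 4 bp
  [51,59): 8 bp
  [59,62): 3 bp
  [62,70): 8 bp
  [70,80): 10 bp
  [80,105): 25 bp
  [105,111): 6 bp
  [111,114): 3 bp
  [114,117): 3 bp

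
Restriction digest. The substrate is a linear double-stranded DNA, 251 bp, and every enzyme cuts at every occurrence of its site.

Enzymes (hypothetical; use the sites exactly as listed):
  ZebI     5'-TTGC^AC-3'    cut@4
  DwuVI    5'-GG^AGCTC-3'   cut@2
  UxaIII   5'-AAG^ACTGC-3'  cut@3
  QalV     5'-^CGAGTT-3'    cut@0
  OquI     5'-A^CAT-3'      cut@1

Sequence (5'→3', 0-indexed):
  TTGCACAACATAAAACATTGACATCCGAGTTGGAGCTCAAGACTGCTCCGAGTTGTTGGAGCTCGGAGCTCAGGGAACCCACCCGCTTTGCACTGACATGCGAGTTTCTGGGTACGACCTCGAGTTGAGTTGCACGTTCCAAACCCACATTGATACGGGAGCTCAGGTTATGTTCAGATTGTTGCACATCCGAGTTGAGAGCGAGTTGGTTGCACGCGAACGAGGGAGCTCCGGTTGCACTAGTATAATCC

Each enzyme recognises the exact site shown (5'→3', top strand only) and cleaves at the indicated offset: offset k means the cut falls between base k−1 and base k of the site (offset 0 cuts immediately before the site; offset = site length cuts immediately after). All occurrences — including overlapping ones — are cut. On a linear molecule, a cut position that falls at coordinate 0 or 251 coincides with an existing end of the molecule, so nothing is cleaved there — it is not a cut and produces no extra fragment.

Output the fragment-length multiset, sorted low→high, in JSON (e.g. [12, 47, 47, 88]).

Site scan:
  ZebI TTGCAC/4: at [0, 87, 129, 181, 209, 234] ⇒ [4, 91, 133, 185, 213, 238]
  DwuVI GGAGCTC/2: at [31, 57, 64, 157, 224] ⇒ [33, 59, 66, 159, 226]
  UxaIII AAGACTGC/3: at [38] ⇒ [41]
  QalV CGAGTT/0: at [25, 48, 100, 120, 190, 201] ⇒ [25, 48, 100, 120, 190, 201]
  OquI ACAT/1: at [7, 14, 20, 95, 146, 185] ⇒ [8, 15, 21, 96, 147, 186]

Pooled cuts: [4, 8, 15, 21, 25, 33, 41, 48, 59, 66, 91, 96, 100, 120, 133, 147, 159, 185, 186, 190, 201, 213, 226, 238]

Fragment lengths:
  [0,4): 4 bp
  [4,8): 4 bp
  [8,15): 7 bp
  [15,21): 6 bp
  [21,25): 4 bp
  [25,33): 8 bp
  [33,41): 8 bp
  [41,48): 7 bp
  [48,59): 11 bp
  [59,66): 7 bp
  [66,91): 25 bp
  [91,96): 5 bp
  [96,100): 4 bp
  [100,120): 20 bp
  [120,133): 13 bp
  [133,147): 14 bp
  [147,159): 12 bp
  [159,185): 26 bp
  [185,186): 1 bp
  [186,190): 4 bp
  [190,201): 11 bp
  [201,213): 12 bp
  [213,226): 13 bp
  [226,238): 12 bp
  [238,251): 13 bp

[1,4,4,4,4,4,5,6,7,7,7,8,8,11,11,12,12,12,13,13,13,14,20,25,26]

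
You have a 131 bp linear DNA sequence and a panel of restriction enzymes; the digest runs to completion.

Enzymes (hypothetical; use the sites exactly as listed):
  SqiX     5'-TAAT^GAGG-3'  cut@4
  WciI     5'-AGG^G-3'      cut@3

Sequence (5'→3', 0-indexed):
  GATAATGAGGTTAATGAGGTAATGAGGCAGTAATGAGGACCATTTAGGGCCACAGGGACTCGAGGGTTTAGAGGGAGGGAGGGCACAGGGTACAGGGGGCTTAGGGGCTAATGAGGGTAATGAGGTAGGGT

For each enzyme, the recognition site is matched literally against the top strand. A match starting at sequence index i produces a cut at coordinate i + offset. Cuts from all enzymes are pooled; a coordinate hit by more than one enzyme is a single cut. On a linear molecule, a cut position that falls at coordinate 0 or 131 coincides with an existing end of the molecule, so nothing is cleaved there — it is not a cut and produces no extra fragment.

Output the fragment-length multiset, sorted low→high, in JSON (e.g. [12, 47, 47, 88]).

[2,4,4,4,5,6,7,7,7,8,8,8,9,9,9,9,11,14]

Per-enzyme occurrences:
  SqiX (TAATGAGG, off=4): starts [2, 11, 19, 30, 108, 117] → cuts [6, 15, 23, 34, 112, 121]
  WciI (AGGG, off=3): starts [45, 53, 62, 71, 75, 79, 86, 93, 102, 113, 126] → cuts [48, 56, 65, 74, 78, 82, 89, 96, 105, 116, 129]

All cut coordinates (distinct, sorted): [6, 15, 23, 34, 48, 56, 65, 74, 78, 82, 89, 96, 105, 112, 116, 121, 129]

Fragment lengths:
  [0,6): 6 bp
  [6,15): 9 bp
  [15,23): 8 bp
  [23,34): 11 bp
  [34,48): 14 bp
  [48,56): 8 bp
  [56,65): 9 bp
  [65,74): 9 bp
  [74,78): 4 bp
  [78,82): 4 bp
  [82,89): 7 bp
  [89,96): 7 bp
  [96,105): 9 bp
  [105,112): 7 bp
  [112,116): 4 bp
  [116,121): 5 bp
  [121,129): 8 bp
  [129,131): 2 bp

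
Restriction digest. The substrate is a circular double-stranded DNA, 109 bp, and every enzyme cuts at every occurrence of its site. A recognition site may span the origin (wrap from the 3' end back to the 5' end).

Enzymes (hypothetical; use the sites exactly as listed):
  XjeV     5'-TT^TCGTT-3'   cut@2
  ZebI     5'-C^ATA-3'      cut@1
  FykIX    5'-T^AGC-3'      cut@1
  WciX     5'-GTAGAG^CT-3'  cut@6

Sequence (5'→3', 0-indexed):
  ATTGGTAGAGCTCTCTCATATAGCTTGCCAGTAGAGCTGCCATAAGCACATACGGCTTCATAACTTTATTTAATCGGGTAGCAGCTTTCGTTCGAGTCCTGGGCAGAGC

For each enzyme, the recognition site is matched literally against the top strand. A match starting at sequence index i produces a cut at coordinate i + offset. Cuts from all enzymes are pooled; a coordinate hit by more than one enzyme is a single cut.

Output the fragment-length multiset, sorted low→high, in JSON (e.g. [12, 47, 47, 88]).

[4,5,7,8,8,10,15,20,32]

Per-enzyme occurrences:
  XjeV (TTTCGTT, off=2): starts [85] → cuts [87]
  ZebI (CATA, off=1): starts [16, 40, 48, 58] → cuts [17, 41, 49, 59]
  FykIX (TAGC, off=1): starts [20, 78] → cuts [21, 79]
  WciX (GTAGAGCT, off=6): starts [4, 30] → cuts [10, 36]

Pooled cuts: [10, 17, 21, 36, 41, 49, 59, 79, 87]

Fragments:
  10→17: 7 bp
  17→21: 4 bp
  21→36: 15 bp
  36→41: 5 bp
  41→49: 8 bp
  49→59: 10 bp
  59→79: 20 bp
  79→87: 8 bp
  87→10 (wrap): 109-87+10 = 32 bp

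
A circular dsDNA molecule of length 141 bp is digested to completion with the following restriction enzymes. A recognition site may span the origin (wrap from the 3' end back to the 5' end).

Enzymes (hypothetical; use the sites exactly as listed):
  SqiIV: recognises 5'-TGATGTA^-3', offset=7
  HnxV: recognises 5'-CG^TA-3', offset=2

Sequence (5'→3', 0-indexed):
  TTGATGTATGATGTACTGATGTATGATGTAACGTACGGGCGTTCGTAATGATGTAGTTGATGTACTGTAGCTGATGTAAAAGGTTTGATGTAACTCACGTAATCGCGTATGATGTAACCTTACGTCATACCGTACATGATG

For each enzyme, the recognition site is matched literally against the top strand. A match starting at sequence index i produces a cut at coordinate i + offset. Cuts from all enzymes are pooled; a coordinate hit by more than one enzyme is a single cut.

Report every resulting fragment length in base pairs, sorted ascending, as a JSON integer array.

[3,7,7,7,8,8,9,9,10,12,14,14,16,17]

Site scan:
  SqiIV (TGATGTA, off=7): starts [1, 8, 16, 23, 48, 57, 71, 85, 109] → cuts [8, 15, 23, 30, 55, 64, 78, 92, 116]
  HnxV (CGTA, off=2): starts [31, 43, 97, 105, 130] → cuts [33, 45, 99, 107, 132]

All cut coordinates (distinct, sorted): [8, 15, 23, 30, 33, 45, 55, 64, 78, 92, 99, 107, 116, 132]

Fragments:
  8→15: 7 bp
  15→23: 8 bp
  23→30: 7 bp
  30→33: 3 bp
  33→45: 12 bp
  45→55: 10 bp
  55→64: 9 bp
  64→78: 14 bp
  78→92: 14 bp
  92→99: 7 bp
  99→107: 8 bp
  107→116: 9 bp
  116→132: 16 bp
  132→8 (wrap): 141-132+8 = 17 bp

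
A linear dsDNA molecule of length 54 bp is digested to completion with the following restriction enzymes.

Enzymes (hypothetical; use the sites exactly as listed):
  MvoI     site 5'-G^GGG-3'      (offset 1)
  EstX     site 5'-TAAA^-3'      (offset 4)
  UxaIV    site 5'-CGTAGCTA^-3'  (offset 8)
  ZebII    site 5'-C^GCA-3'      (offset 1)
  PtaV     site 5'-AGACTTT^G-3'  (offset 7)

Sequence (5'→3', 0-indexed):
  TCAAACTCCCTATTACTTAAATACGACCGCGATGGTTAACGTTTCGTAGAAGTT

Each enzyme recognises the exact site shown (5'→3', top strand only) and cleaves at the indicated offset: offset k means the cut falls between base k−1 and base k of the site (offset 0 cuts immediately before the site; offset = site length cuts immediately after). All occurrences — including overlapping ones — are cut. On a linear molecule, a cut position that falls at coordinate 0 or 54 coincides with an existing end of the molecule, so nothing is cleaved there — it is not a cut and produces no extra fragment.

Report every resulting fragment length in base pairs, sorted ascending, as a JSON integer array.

Per-enzyme occurrences:
  MvoI (GGGG, off=1): no sites
  EstX TAAA/4: at [17] ⇒ [21]
  UxaIV (CGTAGCTA, off=8): no sites
  ZebII (CGCA, off=1): no sites
  PtaV (AGACTTTG, off=7): no sites

Pooled cuts: [21]

Fragments:
  [0,21): 21 bp
  [21,54): 33 bp

[21,33]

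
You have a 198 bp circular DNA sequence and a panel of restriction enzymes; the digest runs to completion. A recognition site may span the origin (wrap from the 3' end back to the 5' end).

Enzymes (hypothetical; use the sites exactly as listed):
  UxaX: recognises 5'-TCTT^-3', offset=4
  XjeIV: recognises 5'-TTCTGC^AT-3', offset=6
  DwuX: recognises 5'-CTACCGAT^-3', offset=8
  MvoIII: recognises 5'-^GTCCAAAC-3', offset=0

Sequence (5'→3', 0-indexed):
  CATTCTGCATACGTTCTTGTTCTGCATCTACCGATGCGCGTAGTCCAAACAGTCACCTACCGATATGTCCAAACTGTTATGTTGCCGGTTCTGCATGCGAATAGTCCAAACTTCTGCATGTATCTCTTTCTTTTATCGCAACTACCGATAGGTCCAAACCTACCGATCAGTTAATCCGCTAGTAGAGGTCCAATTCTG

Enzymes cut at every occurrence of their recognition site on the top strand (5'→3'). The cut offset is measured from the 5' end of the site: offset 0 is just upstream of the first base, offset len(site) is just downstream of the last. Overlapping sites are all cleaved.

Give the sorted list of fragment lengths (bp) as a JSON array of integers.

[2,2,4,7,7,7,9,10,10,11,14,16,17,22,28,32]

Site scan:
  UxaX (TCTT, off=4): starts [14, 124, 128] → cuts [18, 128, 132]
  XjeIV (TTCTGCAT, off=6): starts [2, 19, 88, 111, 193] → cuts [1, 8, 25, 94, 117]
  DwuX (CTACCGAT, off=8): starts [27, 56, 141, 159] → cuts [35, 64, 149, 167]
  MvoIII (GTCCAAAC, off=0): starts [42, 66, 103, 151] → cuts [42, 66, 103, 151]

Pooled cuts: [1, 8, 18, 25, 35, 42, 64, 66, 94, 103, 117, 128, 132, 149, 151, 167]

Fragment lengths:
  1→8: 7 bp
  8→18: 10 bp
  18→25: 7 bp
  25→35: 10 bp
  35→42: 7 bp
  42→64: 22 bp
  64→66: 2 bp
  66→94: 28 bp
  94→103: 9 bp
  103→117: 14 bp
  117→128: 11 bp
  128→132: 4 bp
  132→149: 17 bp
  149→151: 2 bp
  151→167: 16 bp
  167→1 (wrap): 198-167+1 = 32 bp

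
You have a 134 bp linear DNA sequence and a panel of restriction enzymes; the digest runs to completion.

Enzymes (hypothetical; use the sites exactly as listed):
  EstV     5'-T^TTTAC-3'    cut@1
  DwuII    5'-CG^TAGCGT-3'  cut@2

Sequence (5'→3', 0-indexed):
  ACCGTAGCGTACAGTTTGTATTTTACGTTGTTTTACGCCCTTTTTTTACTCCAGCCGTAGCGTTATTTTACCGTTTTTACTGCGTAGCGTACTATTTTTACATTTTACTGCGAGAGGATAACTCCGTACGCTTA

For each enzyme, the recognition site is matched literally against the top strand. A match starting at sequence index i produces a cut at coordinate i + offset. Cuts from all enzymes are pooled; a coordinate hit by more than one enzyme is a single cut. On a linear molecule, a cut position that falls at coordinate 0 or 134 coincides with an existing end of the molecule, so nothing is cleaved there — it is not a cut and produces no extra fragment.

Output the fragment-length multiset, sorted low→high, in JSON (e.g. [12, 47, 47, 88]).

Site scan:
  EstV TTTTAC/1: at [20, 30, 43, 65, 74, 95, 102] ⇒ [21, 31, 44, 66, 75, 96, 103]
  DwuII CGTAGCGT/2: at [2, 55, 82] ⇒ [4, 57, 84]

All cut coordinates (distinct, sorted): [4, 21, 31, 44, 57, 66, 75, 84, 96, 103]

Fragment lengths:
  [0,4): 4 bp
  [4,21): 17 bp
  [21,31): 10 bp
  [31,44): 13 bp
  [44,57): 13 bp
  [57,66): 9 bp
  [66,75): 9 bp
  [75,84): 9 bp
  [84,96): 12 bp
  [96,103): 7 bp
  [103,134): 31 bp

[4,7,9,9,9,10,12,13,13,17,31]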